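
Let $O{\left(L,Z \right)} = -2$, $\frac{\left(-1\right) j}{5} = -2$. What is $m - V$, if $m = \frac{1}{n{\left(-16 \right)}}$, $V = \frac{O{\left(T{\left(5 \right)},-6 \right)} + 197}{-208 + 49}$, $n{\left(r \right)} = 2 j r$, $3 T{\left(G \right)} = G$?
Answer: $\frac{20747}{16960} \approx 1.2233$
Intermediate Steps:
$j = 10$ ($j = \left(-5\right) \left(-2\right) = 10$)
$T{\left(G \right)} = \frac{G}{3}$
$n{\left(r \right)} = 20 r$ ($n{\left(r \right)} = 2 \cdot 10 r = 20 r$)
$V = - \frac{65}{53}$ ($V = \frac{-2 + 197}{-208 + 49} = \frac{195}{-159} = 195 \left(- \frac{1}{159}\right) = - \frac{65}{53} \approx -1.2264$)
$m = - \frac{1}{320}$ ($m = \frac{1}{20 \left(-16\right)} = \frac{1}{-320} = - \frac{1}{320} \approx -0.003125$)
$m - V = - \frac{1}{320} - - \frac{65}{53} = - \frac{1}{320} + \frac{65}{53} = \frac{20747}{16960}$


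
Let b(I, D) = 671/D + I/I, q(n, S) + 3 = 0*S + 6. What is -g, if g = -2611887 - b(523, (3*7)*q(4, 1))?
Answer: 164549615/63 ≈ 2.6119e+6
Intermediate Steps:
q(n, S) = 3 (q(n, S) = -3 + (0*S + 6) = -3 + (0 + 6) = -3 + 6 = 3)
b(I, D) = 1 + 671/D (b(I, D) = 671/D + 1 = 1 + 671/D)
g = -164549615/63 (g = -2611887 - (671 + (3*7)*3)/((3*7)*3) = -2611887 - (671 + 21*3)/(21*3) = -2611887 - (671 + 63)/63 = -2611887 - 734/63 = -164549615/63 ≈ -2.6119e+6)
-g = -1*(-164549615/63) = 164549615/63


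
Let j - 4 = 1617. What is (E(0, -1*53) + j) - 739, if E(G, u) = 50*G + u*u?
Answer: 3691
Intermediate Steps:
j = 1621 (j = 4 + 1617 = 1621)
E(G, u) = u² + 50*G (E(G, u) = 50*G + u² = u² + 50*G)
(E(0, -1*53) + j) - 739 = (((-1*53)² + 50*0) + 1621) - 739 = (((-53)² + 0) + 1621) - 739 = ((2809 + 0) + 1621) - 739 = (2809 + 1621) - 739 = 4430 - 739 = 3691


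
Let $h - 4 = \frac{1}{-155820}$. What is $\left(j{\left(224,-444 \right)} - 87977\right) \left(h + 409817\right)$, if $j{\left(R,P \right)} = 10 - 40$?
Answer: $- \frac{5619978131429533}{155820} \approx -3.6067 \cdot 10^{10}$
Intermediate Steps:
$j{\left(R,P \right)} = -30$ ($j{\left(R,P \right)} = 10 - 40 = -30$)
$h = \frac{623279}{155820}$ ($h = 4 + \frac{1}{-155820} = 4 - \frac{1}{155820} = \frac{623279}{155820} \approx 4.0$)
$\left(j{\left(224,-444 \right)} - 87977\right) \left(h + 409817\right) = \left(-30 - 87977\right) \left(\frac{623279}{155820} + 409817\right) = \left(-88007\right) \frac{63858308219}{155820} = - \frac{5619978131429533}{155820}$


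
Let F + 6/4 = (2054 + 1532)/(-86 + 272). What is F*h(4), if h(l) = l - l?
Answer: 0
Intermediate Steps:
h(l) = 0
F = 3307/186 (F = -3/2 + (2054 + 1532)/(-86 + 272) = -3/2 + 3586/186 = -3/2 + 3586*(1/186) = -3/2 + 1793/93 = 3307/186 ≈ 17.780)
F*h(4) = (3307/186)*0 = 0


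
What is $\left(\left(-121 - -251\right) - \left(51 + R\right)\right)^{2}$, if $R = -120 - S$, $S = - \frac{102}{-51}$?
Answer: $40401$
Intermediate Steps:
$S = 2$ ($S = \left(-102\right) \left(- \frac{1}{51}\right) = 2$)
$R = -122$ ($R = -120 - 2 = -122$)
$\left(\left(-121 - -251\right) - \left(51 + R\right)\right)^{2} = \left(\left(-121 - -251\right) - -71\right)^{2} = \left(\left(-121 + 251\right) + \left(-51 + 122\right)\right)^{2} = \left(130 + 71\right)^{2} = 201^{2} = 40401$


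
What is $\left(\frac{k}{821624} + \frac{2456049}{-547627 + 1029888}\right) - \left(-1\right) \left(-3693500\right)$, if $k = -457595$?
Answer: $- \frac{1463500344751102719}{396237211864} \approx -3.6935 \cdot 10^{6}$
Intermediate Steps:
$\left(\frac{k}{821624} + \frac{2456049}{-547627 + 1029888}\right) - \left(-1\right) \left(-3693500\right) = \left(- \frac{457595}{821624} + \frac{2456049}{-547627 + 1029888}\right) - \left(-1\right) \left(-3693500\right) = \left(\left(-457595\right) \frac{1}{821624} + \frac{2456049}{482261}\right) - 3693500 = \left(- \frac{457595}{821624} + 2456049 \cdot \frac{1}{482261}\right) - 3693500 = \left(- \frac{457595}{821624} + \frac{2456049}{482261}\right) - 3693500 = \frac{1797268581281}{396237211864} - 3693500 = - \frac{1463500344751102719}{396237211864}$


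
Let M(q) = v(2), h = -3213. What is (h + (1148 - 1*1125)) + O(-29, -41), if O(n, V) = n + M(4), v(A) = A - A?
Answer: -3219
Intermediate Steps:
v(A) = 0
M(q) = 0
O(n, V) = n (O(n, V) = n + 0 = n)
(h + (1148 - 1*1125)) + O(-29, -41) = (-3213 + (1148 - 1*1125)) - 29 = (-3213 + (1148 - 1125)) - 29 = (-3213 + 23) - 29 = -3190 - 29 = -3219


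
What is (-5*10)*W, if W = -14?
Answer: 700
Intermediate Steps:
(-5*10)*W = -5*10*(-14) = -50*(-14) = 700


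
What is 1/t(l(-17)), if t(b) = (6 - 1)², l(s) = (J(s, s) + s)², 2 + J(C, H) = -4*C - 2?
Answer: 1/25 ≈ 0.040000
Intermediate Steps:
J(C, H) = -4 - 4*C (J(C, H) = -2 + (-4*C - 2) = -2 + (-2 - 4*C) = -4 - 4*C)
l(s) = (-4 - 3*s)² (l(s) = ((-4 - 4*s) + s)² = (-4 - 3*s)²)
t(b) = 25 (t(b) = 5² = 25)
1/t(l(-17)) = 1/25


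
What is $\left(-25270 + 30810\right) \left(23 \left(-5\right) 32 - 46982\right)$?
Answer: $-280667480$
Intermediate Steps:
$\left(-25270 + 30810\right) \left(23 \left(-5\right) 32 - 46982\right) = 5540 \left(\left(-115\right) 32 - 46982\right) = 5540 \left(-3680 - 46982\right) = 5540 \left(-50662\right) = -280667480$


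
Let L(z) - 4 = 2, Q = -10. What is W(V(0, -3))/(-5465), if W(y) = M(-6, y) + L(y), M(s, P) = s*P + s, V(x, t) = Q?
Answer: -12/1093 ≈ -0.010979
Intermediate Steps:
V(x, t) = -10
L(z) = 6 (L(z) = 4 + 2 = 6)
M(s, P) = s + P*s (M(s, P) = P*s + s = s + P*s)
W(y) = -6*y (W(y) = -6*(1 + y) + 6 = (-6 - 6*y) + 6 = -6*y)
W(V(0, -3))/(-5465) = -6*(-10)/(-5465) = 60*(-1/5465) = -12/1093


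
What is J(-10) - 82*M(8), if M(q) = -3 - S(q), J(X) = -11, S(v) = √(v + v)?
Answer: 563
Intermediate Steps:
S(v) = √2*√v (S(v) = √(2*v) = √2*√v)
M(q) = -3 - √2*√q
J(-10) - 82*M(8) = -11 - 82*(-3 - √2*√8) = -11 - 82*(-3 - √2*2*√2) = -11 - 82*(-3 - 4) = -11 - 82*(-7) = -11 + 574 = 563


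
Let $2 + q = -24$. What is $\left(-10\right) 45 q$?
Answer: $11700$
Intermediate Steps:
$q = -26$ ($q = -2 - 24 = -26$)
$\left(-10\right) 45 q = \left(-10\right) 45 \left(-26\right) = \left(-450\right) \left(-26\right) = 11700$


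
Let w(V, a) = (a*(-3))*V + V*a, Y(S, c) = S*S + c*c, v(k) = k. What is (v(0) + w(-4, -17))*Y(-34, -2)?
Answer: -157760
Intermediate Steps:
Y(S, c) = S² + c²
w(V, a) = -2*V*a (w(V, a) = (-3*a)*V + V*a = -3*V*a + V*a = -2*V*a)
(v(0) + w(-4, -17))*Y(-34, -2) = (0 - 2*(-4)*(-17))*((-34)² + (-2)²) = (0 - 136)*(1156 + 4) = -136*1160 = -157760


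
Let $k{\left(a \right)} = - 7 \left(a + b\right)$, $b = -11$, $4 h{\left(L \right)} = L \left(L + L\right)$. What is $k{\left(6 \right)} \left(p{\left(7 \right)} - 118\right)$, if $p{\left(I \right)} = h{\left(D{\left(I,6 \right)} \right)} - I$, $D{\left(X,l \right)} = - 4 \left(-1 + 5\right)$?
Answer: $105$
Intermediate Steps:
$D{\left(X,l \right)} = -16$ ($D{\left(X,l \right)} = \left(-4\right) 4 = -16$)
$h{\left(L \right)} = \frac{L^{2}}{2}$ ($h{\left(L \right)} = \frac{L \left(L + L\right)}{4} = \frac{L 2 L}{4} = \frac{2 L^{2}}{4} = \frac{L^{2}}{2}$)
$k{\left(a \right)} = 77 - 7 a$ ($k{\left(a \right)} = - 7 \left(a - 11\right) = - 7 \left(-11 + a\right) = 77 - 7 a$)
$p{\left(I \right)} = 128 - I$ ($p{\left(I \right)} = \frac{\left(-16\right)^{2}}{2} - I = \frac{1}{2} \cdot 256 - I = 128 - I$)
$k{\left(6 \right)} \left(p{\left(7 \right)} - 118\right) = \left(77 - 42\right) \left(\left(128 - 7\right) - 118\right) = 35 \left(121 - 118\right) = 35 \cdot 3 = 105$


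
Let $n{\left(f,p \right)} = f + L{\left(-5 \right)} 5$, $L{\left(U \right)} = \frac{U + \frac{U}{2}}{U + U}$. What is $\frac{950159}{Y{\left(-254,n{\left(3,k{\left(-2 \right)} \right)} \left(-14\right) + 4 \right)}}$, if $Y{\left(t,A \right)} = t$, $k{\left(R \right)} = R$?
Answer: $- \frac{950159}{254} \approx -3740.8$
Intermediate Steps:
$L{\left(U \right)} = \frac{3}{4}$ ($L{\left(U \right)} = \frac{U + U \frac{1}{2}}{2 U} = \left(U + \frac{U}{2}\right) \frac{1}{2 U} = \frac{3 U}{2} \frac{1}{2 U} = \frac{3}{4}$)
$n{\left(f,p \right)} = \frac{15}{4} + f$ ($n{\left(f,p \right)} = f + \frac{3}{4} \cdot 5 = f + \frac{15}{4} = \frac{15}{4} + f$)
$\frac{950159}{Y{\left(-254,n{\left(3,k{\left(-2 \right)} \right)} \left(-14\right) + 4 \right)}} = \frac{950159}{-254} = 950159 \left(- \frac{1}{254}\right) = - \frac{950159}{254}$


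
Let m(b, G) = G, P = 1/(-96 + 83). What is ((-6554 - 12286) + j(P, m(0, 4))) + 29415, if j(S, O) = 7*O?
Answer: 10603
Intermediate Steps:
P = -1/13 (P = 1/(-13) = -1/13 ≈ -0.076923)
((-6554 - 12286) + j(P, m(0, 4))) + 29415 = ((-6554 - 12286) + 7*4) + 29415 = (-18840 + 28) + 29415 = -18812 + 29415 = 10603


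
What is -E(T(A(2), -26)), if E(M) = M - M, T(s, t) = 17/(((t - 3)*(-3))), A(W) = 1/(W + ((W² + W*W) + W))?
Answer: 0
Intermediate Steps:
A(W) = 1/(2*W + 2*W²) (A(W) = 1/(W + ((W² + W²) + W)) = 1/(W + (2*W² + W)) = 1/(W + (W + 2*W²)) = 1/(2*W + 2*W²))
T(s, t) = 17/(9 - 3*t) (T(s, t) = 17/(((-3 + t)*(-3))) = 17/(9 - 3*t))
E(M) = 0
-E(T(A(2), -26)) = -1*0 = 0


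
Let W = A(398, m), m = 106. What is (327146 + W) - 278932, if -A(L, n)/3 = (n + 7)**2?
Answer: 9907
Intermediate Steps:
A(L, n) = -3*(7 + n)**2 (A(L, n) = -3*(n + 7)**2 = -3*(7 + n)**2)
W = -38307 (W = -3*(7 + 106)**2 = -3*113**2 = -3*12769 = -38307)
(327146 + W) - 278932 = (327146 - 38307) - 278932 = 288839 - 278932 = 9907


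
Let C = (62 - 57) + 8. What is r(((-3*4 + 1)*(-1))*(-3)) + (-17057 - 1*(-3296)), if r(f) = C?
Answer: -13748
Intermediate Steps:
C = 13 (C = 5 + 8 = 13)
r(f) = 13
r(((-3*4 + 1)*(-1))*(-3)) + (-17057 - 1*(-3296)) = 13 + (-17057 - 1*(-3296)) = 13 + (-17057 + 3296) = 13 - 13761 = -13748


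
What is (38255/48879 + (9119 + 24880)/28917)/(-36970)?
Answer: -7322902/138239832195 ≈ -5.2972e-5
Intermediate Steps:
(38255/48879 + (9119 + 24880)/28917)/(-36970) = (38255*(1/48879) + 33999*(1/28917))*(-1/36970) = (38255/48879 + 1619/1377)*(-1/36970) = (14645804/7478487)*(-1/36970) = -7322902/138239832195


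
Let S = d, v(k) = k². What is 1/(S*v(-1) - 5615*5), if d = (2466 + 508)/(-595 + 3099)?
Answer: -1252/35148413 ≈ -3.5620e-5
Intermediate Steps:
d = 1487/1252 (d = 2974/2504 = 2974*(1/2504) = 1487/1252 ≈ 1.1877)
S = 1487/1252 ≈ 1.1877
1/(S*v(-1) - 5615*5) = 1/((1487/1252)*(-1)² - 5615*5) = 1/((1487/1252)*1 - 28075) = 1/(1487/1252 - 28075) = 1/(-35148413/1252) = -1252/35148413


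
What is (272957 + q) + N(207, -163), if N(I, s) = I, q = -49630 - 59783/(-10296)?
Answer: 2301565847/10296 ≈ 2.2354e+5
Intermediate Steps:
q = -510930697/10296 (q = -49630 - 59783*(-1)/10296 = -49630 - 1*(-59783/10296) = -49630 + 59783/10296 = -510930697/10296 ≈ -49624.)
(272957 + q) + N(207, -163) = (272957 - 510930697/10296) + 207 = 2299434575/10296 + 207 = 2301565847/10296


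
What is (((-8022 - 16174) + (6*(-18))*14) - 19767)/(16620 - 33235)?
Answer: 9095/3323 ≈ 2.7370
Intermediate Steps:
(((-8022 - 16174) + (6*(-18))*14) - 19767)/(16620 - 33235) = ((-24196 - 108*14) - 19767)/(-16615) = ((-24196 - 1512) - 19767)*(-1/16615) = (-25708 - 19767)*(-1/16615) = -45475*(-1/16615) = 9095/3323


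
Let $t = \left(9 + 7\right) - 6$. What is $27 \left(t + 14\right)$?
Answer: $648$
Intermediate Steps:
$t = 10$ ($t = 16 - 6 = 10$)
$27 \left(t + 14\right) = 27 \left(10 + 14\right) = 27 \cdot 24 = 648$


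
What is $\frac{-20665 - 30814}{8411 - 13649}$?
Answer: $\frac{51479}{5238} \approx 9.828$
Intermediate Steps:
$\frac{-20665 - 30814}{8411 - 13649} = - \frac{51479}{8411 - 13649} = - \frac{51479}{-5238} = \left(-51479\right) \left(- \frac{1}{5238}\right) = \frac{51479}{5238}$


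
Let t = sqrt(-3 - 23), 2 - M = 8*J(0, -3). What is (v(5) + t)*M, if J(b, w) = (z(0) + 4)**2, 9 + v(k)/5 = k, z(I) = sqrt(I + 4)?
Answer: 5720 - 286*I*sqrt(26) ≈ 5720.0 - 1458.3*I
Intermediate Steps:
z(I) = sqrt(4 + I)
v(k) = -45 + 5*k
J(b, w) = 36 (J(b, w) = (sqrt(4 + 0) + 4)**2 = (sqrt(4) + 4)**2 = (2 + 4)**2 = 6**2 = 36)
M = -286 (M = 2 - 8*36 = 2 - 1*288 = 2 - 288 = -286)
t = I*sqrt(26) (t = sqrt(-26) = I*sqrt(26) ≈ 5.099*I)
(v(5) + t)*M = ((-45 + 5*5) + I*sqrt(26))*(-286) = ((-45 + 25) + I*sqrt(26))*(-286) = (-20 + I*sqrt(26))*(-286) = 5720 - 286*I*sqrt(26)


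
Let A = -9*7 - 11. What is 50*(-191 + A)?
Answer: -13250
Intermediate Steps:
A = -74 (A = -63 - 11 = -74)
50*(-191 + A) = 50*(-191 - 74) = 50*(-265) = -13250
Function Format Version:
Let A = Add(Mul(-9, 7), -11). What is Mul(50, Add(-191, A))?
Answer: -13250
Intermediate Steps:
A = -74 (A = Add(-63, -11) = -74)
Mul(50, Add(-191, A)) = Mul(50, Add(-191, -74)) = Mul(50, -265) = -13250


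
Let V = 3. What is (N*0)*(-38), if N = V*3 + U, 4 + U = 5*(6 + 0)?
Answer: 0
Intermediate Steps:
U = 26 (U = -4 + 5*(6 + 0) = -4 + 5*6 = -4 + 30 = 26)
N = 35 (N = 3*3 + 26 = 9 + 26 = 35)
(N*0)*(-38) = (35*0)*(-38) = 0*(-38) = 0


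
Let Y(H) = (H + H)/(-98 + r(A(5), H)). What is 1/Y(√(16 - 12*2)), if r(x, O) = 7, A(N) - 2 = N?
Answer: 91*I*√2/8 ≈ 16.087*I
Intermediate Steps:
A(N) = 2 + N
Y(H) = -2*H/91 (Y(H) = (H + H)/(-98 + 7) = (2*H)/(-91) = (2*H)*(-1/91) = -2*H/91)
1/Y(√(16 - 12*2)) = 1/(-2*√(16 - 12*2)/91) = 1/(-2*√(16 - 24)/91) = 1/(-4*I*√2/91) = 91*I*√2/8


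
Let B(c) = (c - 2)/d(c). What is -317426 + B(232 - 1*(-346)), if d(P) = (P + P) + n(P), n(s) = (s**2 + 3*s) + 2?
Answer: -6685308950/21061 ≈ -3.1743e+5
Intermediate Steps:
n(s) = 2 + s**2 + 3*s
d(P) = 2 + P**2 + 5*P (d(P) = (P + P) + (2 + P**2 + 3*P) = 2*P + (2 + P**2 + 3*P) = 2 + P**2 + 5*P)
B(c) = (-2 + c)/(2 + c**2 + 5*c) (B(c) = (c - 2)/(2 + c**2 + 5*c) = (-2 + c)/(2 + c**2 + 5*c))
-317426 + B(232 - 1*(-346)) = -317426 + (-2 + (232 - 1*(-346)))/(2 + (232 - 1*(-346))**2 + 5*(232 - 1*(-346))) = -317426 + (-2 + (232 + 346))/(2 + (232 + 346)**2 + 5*(232 + 346)) = -317426 + (-2 + 578)/(2 + 578**2 + 5*578) = -317426 + 576/(2 + 334084 + 2890) = -317426 + 576/336976 = -317426 + (1/336976)*576 = -317426 + 36/21061 = -6685308950/21061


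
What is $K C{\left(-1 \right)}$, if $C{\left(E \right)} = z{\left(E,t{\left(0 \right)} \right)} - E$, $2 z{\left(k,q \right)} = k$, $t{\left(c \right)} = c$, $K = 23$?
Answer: $\frac{23}{2} \approx 11.5$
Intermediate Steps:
$z{\left(k,q \right)} = \frac{k}{2}$
$C{\left(E \right)} = - \frac{E}{2}$ ($C{\left(E \right)} = \frac{E}{2} - E = - \frac{E}{2}$)
$K C{\left(-1 \right)} = 23 \left(\left(- \frac{1}{2}\right) \left(-1\right)\right) = 23 \cdot \frac{1}{2} = \frac{23}{2}$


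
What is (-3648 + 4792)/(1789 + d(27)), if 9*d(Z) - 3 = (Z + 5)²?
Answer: 1287/2141 ≈ 0.60112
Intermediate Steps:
d(Z) = ⅓ + (5 + Z)²/9 (d(Z) = ⅓ + (Z + 5)²/9 = ⅓ + (5 + Z)²/9)
(-3648 + 4792)/(1789 + d(27)) = (-3648 + 4792)/(1789 + (⅓ + (5 + 27)²/9)) = 1144/(1789 + (⅓ + (⅑)*32²)) = 1144/(1789 + (⅓ + (⅑)*1024)) = 1144/(1789 + (⅓ + 1024/9)) = 1144/(1789 + 1027/9) = 1144/(17128/9) = 1144*(9/17128) = 1287/2141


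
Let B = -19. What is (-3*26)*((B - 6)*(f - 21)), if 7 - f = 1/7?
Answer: -193050/7 ≈ -27579.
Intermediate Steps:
f = 48/7 (f = 7 - 1/7 = 7 - 1*⅐ = 7 - ⅐ = 48/7 ≈ 6.8571)
(-3*26)*((B - 6)*(f - 21)) = (-3*26)*((-19 - 6)*(48/7 - 21)) = -(-1950)*(-99)/7 = -78*2475/7 = -193050/7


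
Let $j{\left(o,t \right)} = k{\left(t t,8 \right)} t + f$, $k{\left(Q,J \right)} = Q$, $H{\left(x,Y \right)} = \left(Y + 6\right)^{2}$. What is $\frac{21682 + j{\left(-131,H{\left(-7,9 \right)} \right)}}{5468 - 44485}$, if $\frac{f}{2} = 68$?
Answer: $- \frac{11412443}{39017} \approx -292.5$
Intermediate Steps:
$H{\left(x,Y \right)} = \left(6 + Y\right)^{2}$
$f = 136$ ($f = 2 \cdot 68 = 136$)
$j{\left(o,t \right)} = 136 + t^{3}$ ($j{\left(o,t \right)} = t t t + 136 = t^{2} t + 136 = t^{3} + 136 = 136 + t^{3}$)
$\frac{21682 + j{\left(-131,H{\left(-7,9 \right)} \right)}}{5468 - 44485} = \frac{21682 + \left(136 + \left(\left(6 + 9\right)^{2}\right)^{3}\right)}{5468 - 44485} = \frac{21682 + \left(136 + \left(15^{2}\right)^{3}\right)}{-39017} = \left(21682 + \left(136 + 225^{3}\right)\right) \left(- \frac{1}{39017}\right) = \left(21682 + \left(136 + 11390625\right)\right) \left(- \frac{1}{39017}\right) = \left(21682 + 11390761\right) \left(- \frac{1}{39017}\right) = 11412443 \left(- \frac{1}{39017}\right) = - \frac{11412443}{39017}$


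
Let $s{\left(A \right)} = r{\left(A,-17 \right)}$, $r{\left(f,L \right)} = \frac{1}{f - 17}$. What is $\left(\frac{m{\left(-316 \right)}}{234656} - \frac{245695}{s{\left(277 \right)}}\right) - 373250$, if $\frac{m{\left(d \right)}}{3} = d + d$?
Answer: $- \frac{1884696861637}{29332} \approx -6.4254 \cdot 10^{7}$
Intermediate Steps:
$r{\left(f,L \right)} = \frac{1}{-17 + f}$
$s{\left(A \right)} = \frac{1}{-17 + A}$
$m{\left(d \right)} = 6 d$ ($m{\left(d \right)} = 3 \left(d + d\right) = 3 \cdot 2 d = 6 d$)
$\left(\frac{m{\left(-316 \right)}}{234656} - \frac{245695}{s{\left(277 \right)}}\right) - 373250 = \left(\frac{6 \left(-316\right)}{234656} - \frac{245695}{\frac{1}{-17 + 277}}\right) - 373250 = \left(\left(-1896\right) \frac{1}{234656} - \frac{245695}{\frac{1}{260}}\right) - 373250 = \left(- \frac{237}{29332} - 245695 \frac{1}{\frac{1}{260}}\right) - 373250 = \left(- \frac{237}{29332} - 63880700\right) - 373250 = - \frac{1873748692637}{29332} - 373250 = - \frac{1884696861637}{29332}$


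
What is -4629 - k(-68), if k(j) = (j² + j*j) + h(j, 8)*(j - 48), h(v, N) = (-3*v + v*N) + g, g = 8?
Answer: -52389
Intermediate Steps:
h(v, N) = 8 - 3*v + N*v (h(v, N) = (-3*v + v*N) + 8 = (-3*v + N*v) + 8 = 8 - 3*v + N*v)
k(j) = 2*j² + (-48 + j)*(8 + 5*j) (k(j) = (j² + j*j) + (8 - 3*j + 8*j)*(j - 48) = (j² + j²) + (8 + 5*j)*(-48 + j) = 2*j² + (-48 + j)*(8 + 5*j))
-4629 - k(-68) = -4629 - (-384 - 232*(-68) + 7*(-68)²) = -4629 - (-384 + 15776 + 7*4624) = -4629 - (-384 + 15776 + 32368) = -4629 - 1*47760 = -4629 - 47760 = -52389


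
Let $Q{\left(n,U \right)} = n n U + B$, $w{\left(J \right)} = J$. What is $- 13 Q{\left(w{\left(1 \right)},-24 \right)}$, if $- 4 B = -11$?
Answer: $\frac{1105}{4} \approx 276.25$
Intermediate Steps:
$B = \frac{11}{4}$ ($B = \left(- \frac{1}{4}\right) \left(-11\right) = \frac{11}{4} \approx 2.75$)
$Q{\left(n,U \right)} = \frac{11}{4} + U n^{2}$ ($Q{\left(n,U \right)} = n n U + \frac{11}{4} = n^{2} U + \frac{11}{4} = U n^{2} + \frac{11}{4} = \frac{11}{4} + U n^{2}$)
$- 13 Q{\left(w{\left(1 \right)},-24 \right)} = - 13 \left(\frac{11}{4} - 24 \cdot 1^{2}\right) = - 13 \left(\frac{11}{4} - 24\right) = \left(-13\right) \left(- \frac{85}{4}\right) = \frac{1105}{4}$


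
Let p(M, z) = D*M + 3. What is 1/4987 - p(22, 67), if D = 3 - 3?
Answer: -14960/4987 ≈ -2.9998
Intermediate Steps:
D = 0
p(M, z) = 3 (p(M, z) = 0*M + 3 = 0 + 3 = 3)
1/4987 - p(22, 67) = 1/4987 - 1*3 = 1/4987 - 3 = -14960/4987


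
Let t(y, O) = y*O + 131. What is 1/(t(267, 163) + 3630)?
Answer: 1/47282 ≈ 2.1150e-5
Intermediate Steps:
t(y, O) = 131 + O*y (t(y, O) = O*y + 131 = 131 + O*y)
1/(t(267, 163) + 3630) = 1/((131 + 163*267) + 3630) = 1/((131 + 43521) + 3630) = 1/(43652 + 3630) = 1/47282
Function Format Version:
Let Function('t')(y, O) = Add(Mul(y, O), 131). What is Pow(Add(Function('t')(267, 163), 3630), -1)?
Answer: Rational(1, 47282) ≈ 2.1150e-5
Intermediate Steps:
Function('t')(y, O) = Add(131, Mul(O, y)) (Function('t')(y, O) = Add(Mul(O, y), 131) = Add(131, Mul(O, y)))
Pow(Add(Function('t')(267, 163), 3630), -1) = Pow(Add(Add(131, Mul(163, 267)), 3630), -1) = Pow(Add(Add(131, 43521), 3630), -1) = Pow(Add(43652, 3630), -1) = Pow(47282, -1) = Rational(1, 47282)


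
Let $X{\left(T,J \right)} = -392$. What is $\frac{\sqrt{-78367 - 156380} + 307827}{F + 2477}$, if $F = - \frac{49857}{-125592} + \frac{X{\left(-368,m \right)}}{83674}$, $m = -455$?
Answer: $\frac{539147960442936}{4339063827895} + \frac{5254392504 i \sqrt{26083}}{4339063827895} \approx 124.25 + 0.19557 i$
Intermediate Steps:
$F = \frac{687083759}{1751464168}$ ($F = - \frac{49857}{-125592} - \frac{392}{83674} = \left(-49857\right) \left(- \frac{1}{125592}\right) - \frac{196}{41837} = \frac{16619}{41864} - \frac{196}{41837} = \frac{687083759}{1751464168} \approx 0.39229$)
$\frac{\sqrt{-78367 - 156380} + 307827}{F + 2477} = \frac{\sqrt{-78367 - 156380} + 307827}{\frac{687083759}{1751464168} + 2477} = \frac{\sqrt{-78367 - 156380} + 307827}{\frac{4339063827895}{1751464168}} = \left(\sqrt{-234747} + 307827\right) \frac{1751464168}{4339063827895} = \left(3 i \sqrt{26083} + 307827\right) \frac{1751464168}{4339063827895} = \left(307827 + 3 i \sqrt{26083}\right) \frac{1751464168}{4339063827895} = \frac{539147960442936}{4339063827895} + \frac{5254392504 i \sqrt{26083}}{4339063827895}$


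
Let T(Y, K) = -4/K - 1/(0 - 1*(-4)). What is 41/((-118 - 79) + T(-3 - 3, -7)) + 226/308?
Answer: 445499/848078 ≈ 0.52530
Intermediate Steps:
T(Y, K) = -1/4 - 4/K (T(Y, K) = -4/K - 1/(0 + 4) = -4/K - 1/4 = -1/4 - 4/K)
41/((-118 - 79) + T(-3 - 3, -7)) + 226/308 = 41/((-118 - 79) + (1/4)*(-16 - 1*(-7))/(-7)) + 226/308 = 41/(-197 + (1/4)*(-1/7)*(-16 + 7)) + 226*(1/308) = 41/(-197 + (1/4)*(-1/7)*(-9)) + 113/154 = 41/(-197 + 9/28) + 113/154 = 41/(-5507/28) + 113/154 = 41*(-28/5507) + 113/154 = -1148/5507 + 113/154 = 445499/848078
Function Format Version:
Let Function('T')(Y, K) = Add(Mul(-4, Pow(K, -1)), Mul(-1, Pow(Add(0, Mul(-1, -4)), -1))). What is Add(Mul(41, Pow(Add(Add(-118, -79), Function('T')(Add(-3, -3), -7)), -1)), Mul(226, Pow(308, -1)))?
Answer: Rational(445499, 848078) ≈ 0.52530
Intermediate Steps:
Function('T')(Y, K) = Add(Rational(-1, 4), Mul(-4, Pow(K, -1))) (Function('T')(Y, K) = Add(Mul(-4, Pow(K, -1)), Mul(-1, Pow(Add(0, 4), -1))) = Add(Mul(-4, Pow(K, -1)), Mul(-1, Pow(4, -1))) = Add(Mul(-4, Pow(K, -1)), Mul(-1, Rational(1, 4))) = Add(Mul(-4, Pow(K, -1)), Rational(-1, 4)) = Add(Rational(-1, 4), Mul(-4, Pow(K, -1))))
Add(Mul(41, Pow(Add(Add(-118, -79), Function('T')(Add(-3, -3), -7)), -1)), Mul(226, Pow(308, -1))) = Add(Mul(41, Pow(Add(Add(-118, -79), Mul(Rational(1, 4), Pow(-7, -1), Add(-16, Mul(-1, -7)))), -1)), Mul(226, Pow(308, -1))) = Add(Mul(41, Pow(Add(-197, Mul(Rational(1, 4), Rational(-1, 7), Add(-16, 7))), -1)), Mul(226, Rational(1, 308))) = Add(Mul(41, Pow(Add(-197, Mul(Rational(1, 4), Rational(-1, 7), -9)), -1)), Rational(113, 154)) = Add(Mul(41, Pow(Add(-197, Rational(9, 28)), -1)), Rational(113, 154)) = Add(Mul(41, Pow(Rational(-5507, 28), -1)), Rational(113, 154)) = Add(Mul(41, Rational(-28, 5507)), Rational(113, 154)) = Add(Rational(-1148, 5507), Rational(113, 154)) = Rational(445499, 848078)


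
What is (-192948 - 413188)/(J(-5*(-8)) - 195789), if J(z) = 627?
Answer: 303068/97581 ≈ 3.1058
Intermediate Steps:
(-192948 - 413188)/(J(-5*(-8)) - 195789) = (-192948 - 413188)/(627 - 195789) = -606136/(-195162) = -606136*(-1/195162) = 303068/97581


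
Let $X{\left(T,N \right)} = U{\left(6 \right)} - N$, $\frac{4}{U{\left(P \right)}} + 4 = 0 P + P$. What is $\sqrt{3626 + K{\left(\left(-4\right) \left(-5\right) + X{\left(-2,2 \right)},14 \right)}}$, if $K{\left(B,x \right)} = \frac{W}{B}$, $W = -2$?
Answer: $\frac{\sqrt{362590}}{10} \approx 60.215$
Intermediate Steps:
$U{\left(P \right)} = \frac{4}{-4 + P}$ ($U{\left(P \right)} = \frac{4}{-4 + \left(0 P + P\right)} = \frac{4}{-4 + \left(0 + P\right)} = \frac{4}{-4 + P}$)
$X{\left(T,N \right)} = 2 - N$ ($X{\left(T,N \right)} = \frac{4}{-4 + 6} - N = \frac{4}{2} - N = 4 \cdot \frac{1}{2} - N = 2 - N$)
$K{\left(B,x \right)} = - \frac{2}{B}$
$\sqrt{3626 + K{\left(\left(-4\right) \left(-5\right) + X{\left(-2,2 \right)},14 \right)}} = \sqrt{3626 - \frac{2}{\left(-4\right) \left(-5\right) + \left(2 - 2\right)}} = \sqrt{3626 - \frac{2}{20 + \left(2 - 2\right)}} = \sqrt{3626 - \frac{2}{20 + 0}} = \sqrt{3626 - \frac{2}{20}} = \sqrt{3626 - \frac{1}{10}} = \sqrt{\frac{36259}{10}} = \frac{\sqrt{362590}}{10}$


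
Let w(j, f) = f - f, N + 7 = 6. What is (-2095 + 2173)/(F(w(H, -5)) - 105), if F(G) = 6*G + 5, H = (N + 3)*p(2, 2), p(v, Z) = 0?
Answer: -39/50 ≈ -0.78000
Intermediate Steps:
N = -1 (N = -7 + 6 = -1)
H = 0 (H = (-1 + 3)*0 = 2*0 = 0)
w(j, f) = 0
F(G) = 5 + 6*G
(-2095 + 2173)/(F(w(H, -5)) - 105) = (-2095 + 2173)/((5 + 6*0) - 105) = 78/((5 + 0) - 105) = 78/(5 - 105) = 78/(-100) = 78*(-1/100) = -39/50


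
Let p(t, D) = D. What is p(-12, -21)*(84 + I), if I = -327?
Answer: 5103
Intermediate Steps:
p(-12, -21)*(84 + I) = -21*(84 - 327) = -21*(-243) = 5103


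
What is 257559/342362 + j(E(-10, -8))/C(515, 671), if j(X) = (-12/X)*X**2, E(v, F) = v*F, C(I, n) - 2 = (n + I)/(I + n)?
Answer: -109298281/342362 ≈ -319.25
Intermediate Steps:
C(I, n) = 3 (C(I, n) = 2 + (n + I)/(I + n) = 2 + (I + n)/(I + n) = 2 + 1 = 3)
E(v, F) = F*v
j(X) = -12*X
257559/342362 + j(E(-10, -8))/C(515, 671) = 257559/342362 - (-96)*(-10)/3 = 257559*(1/342362) - 12*80*(1/3) = 257559/342362 - 960*1/3 = 257559/342362 - 320 = -109298281/342362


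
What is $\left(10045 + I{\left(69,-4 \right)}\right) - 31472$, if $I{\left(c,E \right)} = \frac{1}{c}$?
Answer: $- \frac{1478462}{69} \approx -21427.0$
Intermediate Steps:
$\left(10045 + I{\left(69,-4 \right)}\right) - 31472 = \left(10045 + \frac{1}{69}\right) - 31472 = \frac{693106}{69} - 31472 = - \frac{1478462}{69}$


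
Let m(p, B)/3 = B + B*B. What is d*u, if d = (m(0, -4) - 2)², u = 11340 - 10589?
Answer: 868156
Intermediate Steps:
m(p, B) = 3*B + 3*B² (m(p, B) = 3*(B + B*B) = 3*(B + B²) = 3*B + 3*B²)
u = 751
d = 1156 (d = (3*(-4)*(1 - 4) - 2)² = (3*(-4)*(-3) - 2)² = (36 - 2)² = 34² = 1156)
d*u = 1156*751 = 868156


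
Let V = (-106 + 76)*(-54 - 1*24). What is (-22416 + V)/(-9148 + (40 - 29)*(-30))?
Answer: 1434/677 ≈ 2.1182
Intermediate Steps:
V = 2340 (V = -30*(-54 - 24) = -30*(-78) = 2340)
(-22416 + V)/(-9148 + (40 - 29)*(-30)) = (-22416 + 2340)/(-9148 + (40 - 29)*(-30)) = -20076/(-9148 + 11*(-30)) = -20076/(-9148 - 330) = -20076/(-9478) = -20076*(-1/9478) = 1434/677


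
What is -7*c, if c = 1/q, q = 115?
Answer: -7/115 ≈ -0.060870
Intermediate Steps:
c = 1/115 ≈ 0.0086956
-7*c = -7*1/115 = -7/115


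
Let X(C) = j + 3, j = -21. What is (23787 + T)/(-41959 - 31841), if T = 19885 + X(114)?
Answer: -21827/36900 ≈ -0.59152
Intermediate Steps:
X(C) = -18 (X(C) = -21 + 3 = -18)
T = 19867 (T = 19885 - 18 = 19867)
(23787 + T)/(-41959 - 31841) = (23787 + 19867)/(-41959 - 31841) = 43654/(-73800) = 43654*(-1/73800) = -21827/36900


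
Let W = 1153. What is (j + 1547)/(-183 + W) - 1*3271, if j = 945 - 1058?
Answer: -1585718/485 ≈ -3269.5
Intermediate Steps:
j = -113
(j + 1547)/(-183 + W) - 1*3271 = (-113 + 1547)/(-183 + 1153) - 1*3271 = 1434/970 - 3271 = 1434*(1/970) - 3271 = 717/485 - 3271 = -1585718/485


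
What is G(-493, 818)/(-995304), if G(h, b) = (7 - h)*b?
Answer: -51125/124413 ≈ -0.41093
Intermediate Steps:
G(h, b) = b*(7 - h)
G(-493, 818)/(-995304) = (818*(7 - 1*(-493)))/(-995304) = (818*(7 + 493))*(-1/995304) = (818*500)*(-1/995304) = 409000*(-1/995304) = -51125/124413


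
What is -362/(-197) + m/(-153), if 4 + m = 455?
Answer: -33461/30141 ≈ -1.1101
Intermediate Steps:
m = 451 (m = -4 + 455 = 451)
-362/(-197) + m/(-153) = -362/(-197) + 451/(-153) = -362*(-1/197) + 451*(-1/153) = 362/197 - 451/153 = -33461/30141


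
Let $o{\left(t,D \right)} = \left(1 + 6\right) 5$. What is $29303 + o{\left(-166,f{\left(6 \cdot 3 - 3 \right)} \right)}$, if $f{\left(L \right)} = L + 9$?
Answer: $29338$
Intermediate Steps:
$f{\left(L \right)} = 9 + L$
$o{\left(t,D \right)} = 35$ ($o{\left(t,D \right)} = 7 \cdot 5 = 35$)
$29303 + o{\left(-166,f{\left(6 \cdot 3 - 3 \right)} \right)} = 29303 + 35 = 29338$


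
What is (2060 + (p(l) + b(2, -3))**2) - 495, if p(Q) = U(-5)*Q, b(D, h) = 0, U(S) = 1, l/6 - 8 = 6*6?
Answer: 71261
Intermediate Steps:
l = 264 (l = 48 + 6*(6*6) = 48 + 6*36 = 48 + 216 = 264)
p(Q) = Q (p(Q) = 1*Q = Q)
(2060 + (p(l) + b(2, -3))**2) - 495 = (2060 + (264 + 0)**2) - 495 = (2060 + 264**2) - 495 = (2060 + 69696) - 495 = 71756 - 495 = 71261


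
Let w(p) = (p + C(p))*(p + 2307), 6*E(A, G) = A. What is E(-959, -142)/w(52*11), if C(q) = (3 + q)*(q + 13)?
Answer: -959/5820422478 ≈ -1.6476e-7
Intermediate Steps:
E(A, G) = A/6
C(q) = (3 + q)*(13 + q)
w(p) = (2307 + p)*(39 + p² + 17*p) (w(p) = (p + (39 + p² + 16*p))*(p + 2307) = (39 + p² + 17*p)*(2307 + p) = (2307 + p)*(39 + p² + 17*p))
E(-959, -142)/w(52*11) = ((⅙)*(-959))/(89973 + (52*11)³ + 2324*(52*11)² + 39258*(52*11)) = -959/(6*(89973 + 572³ + 2324*572² + 39258*572)) = -959/(6*(89973 + 187149248 + 2324*327184 + 22455576)) = -959/(6*(89973 + 187149248 + 760375616 + 22455576)) = -959/6/970070413 = -959/6*1/970070413 = -959/5820422478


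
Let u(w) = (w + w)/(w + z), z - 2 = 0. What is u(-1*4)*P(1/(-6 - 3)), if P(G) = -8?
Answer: -32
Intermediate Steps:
z = 2 (z = 2 + 0 = 2)
u(w) = 2*w/(2 + w) (u(w) = (w + w)/(w + 2) = (2*w)/(2 + w) = 2*w/(2 + w))
u(-1*4)*P(1/(-6 - 3)) = (2*(-1*4)/(2 - 1*4))*(-8) = (2*(-4)/(2 - 4))*(-8) = (2*(-4)/(-2))*(-8) = (2*(-4)*(-½))*(-8) = 4*(-8) = -32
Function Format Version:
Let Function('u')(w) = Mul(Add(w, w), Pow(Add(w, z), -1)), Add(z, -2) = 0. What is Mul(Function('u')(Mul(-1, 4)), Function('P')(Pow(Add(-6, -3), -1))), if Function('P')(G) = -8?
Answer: -32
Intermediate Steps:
z = 2 (z = Add(2, 0) = 2)
Function('u')(w) = Mul(2, w, Pow(Add(2, w), -1)) (Function('u')(w) = Mul(Add(w, w), Pow(Add(w, 2), -1)) = Mul(Mul(2, w), Pow(Add(2, w), -1)) = Mul(2, w, Pow(Add(2, w), -1)))
Mul(Function('u')(Mul(-1, 4)), Function('P')(Pow(Add(-6, -3), -1))) = Mul(Mul(2, Mul(-1, 4), Pow(Add(2, Mul(-1, 4)), -1)), -8) = Mul(Mul(2, -4, Pow(Add(2, -4), -1)), -8) = Mul(Mul(2, -4, Pow(-2, -1)), -8) = Mul(Mul(2, -4, Rational(-1, 2)), -8) = Mul(4, -8) = -32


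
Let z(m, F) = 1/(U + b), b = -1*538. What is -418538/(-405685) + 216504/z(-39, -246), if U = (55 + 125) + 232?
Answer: -11066885161702/405685 ≈ -2.7279e+7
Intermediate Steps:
b = -538
U = 412 (U = 180 + 232 = 412)
z(m, F) = -1/126 (z(m, F) = 1/(412 - 538) = 1/(-126) = -1/126)
-418538/(-405685) + 216504/z(-39, -246) = -418538/(-405685) + 216504/(-1/126) = -418538*(-1/405685) + 216504*(-126) = 418538/405685 - 27279504 = -11066885161702/405685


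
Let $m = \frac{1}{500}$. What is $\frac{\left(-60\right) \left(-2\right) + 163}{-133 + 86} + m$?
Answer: $- \frac{141453}{23500} \approx -6.0193$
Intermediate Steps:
$m = \frac{1}{500} \approx 0.002$
$\frac{\left(-60\right) \left(-2\right) + 163}{-133 + 86} + m = \frac{\left(-60\right) \left(-2\right) + 163}{-133 + 86} + \frac{1}{500} = \frac{120 + 163}{-47} + \frac{1}{500} = 283 \left(- \frac{1}{47}\right) + \frac{1}{500} = - \frac{283}{47} + \frac{1}{500} = - \frac{141453}{23500}$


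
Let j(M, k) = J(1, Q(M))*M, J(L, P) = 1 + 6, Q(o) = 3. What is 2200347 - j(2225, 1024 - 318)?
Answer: 2184772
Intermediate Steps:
J(L, P) = 7
j(M, k) = 7*M
2200347 - j(2225, 1024 - 318) = 2200347 - 7*2225 = 2200347 - 1*15575 = 2200347 - 15575 = 2184772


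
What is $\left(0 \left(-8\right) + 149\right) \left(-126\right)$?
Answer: $-18774$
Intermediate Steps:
$\left(0 \left(-8\right) + 149\right) \left(-126\right) = \left(0 + 149\right) \left(-126\right) = 149 \left(-126\right) = -18774$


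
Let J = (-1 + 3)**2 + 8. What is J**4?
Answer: 20736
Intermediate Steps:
J = 12 (J = 2**2 + 8 = 4 + 8 = 12)
J**4 = 12**4 = 20736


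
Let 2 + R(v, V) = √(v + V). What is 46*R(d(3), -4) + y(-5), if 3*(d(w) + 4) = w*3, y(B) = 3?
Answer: -89 + 46*I*√5 ≈ -89.0 + 102.86*I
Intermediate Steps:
d(w) = -4 + w (d(w) = -4 + (w*3)/3 = -4 + (3*w)/3 = -4 + w)
R(v, V) = -2 + √(V + v) (R(v, V) = -2 + √(v + V) = -2 + √(V + v))
46*R(d(3), -4) + y(-5) = 46*(-2 + √(-4 + (-4 + 3))) + 3 = 46*(-2 + √(-4 - 1)) + 3 = 46*(-2 + √(-5)) + 3 = 46*(-2 + I*√5) + 3 = (-92 + 46*I*√5) + 3 = -89 + 46*I*√5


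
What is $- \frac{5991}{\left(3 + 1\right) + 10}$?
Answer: $- \frac{5991}{14} \approx -427.93$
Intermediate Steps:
$- \frac{5991}{\left(3 + 1\right) + 10} = - \frac{5991}{4 + 10} = - \frac{5991}{14}$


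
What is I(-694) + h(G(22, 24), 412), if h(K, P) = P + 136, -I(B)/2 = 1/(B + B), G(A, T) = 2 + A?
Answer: 380313/694 ≈ 548.00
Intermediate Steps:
I(B) = -1/B (I(B) = -2/(B + B) = -2*1/(2*B) = -1/B)
h(K, P) = 136 + P
I(-694) + h(G(22, 24), 412) = -1/(-694) + (136 + 412) = -1*(-1/694) + 548 = 1/694 + 548 = 380313/694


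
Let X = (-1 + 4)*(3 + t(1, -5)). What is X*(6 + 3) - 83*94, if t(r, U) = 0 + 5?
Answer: -7586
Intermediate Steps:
t(r, U) = 5
X = 24 (X = (-1 + 4)*(3 + 5) = 3*8 = 24)
X*(6 + 3) - 83*94 = 24*(6 + 3) - 83*94 = 24*9 - 7802 = 216 - 7802 = -7586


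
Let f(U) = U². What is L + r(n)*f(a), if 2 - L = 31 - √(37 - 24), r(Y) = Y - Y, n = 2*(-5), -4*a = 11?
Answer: -29 + √13 ≈ -25.394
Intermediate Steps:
a = -11/4 (a = -¼*11 = -11/4 ≈ -2.7500)
n = -10
r(Y) = 0
L = -29 + √13 (L = 2 - (31 - √(37 - 24)) = 2 - (31 - √13) = 2 + (-31 + √13) = -29 + √13 ≈ -25.394)
L + r(n)*f(a) = (-29 + √13) + 0*(-11/4)² = (-29 + √13) + 0*(121/16) = (-29 + √13) + 0 = -29 + √13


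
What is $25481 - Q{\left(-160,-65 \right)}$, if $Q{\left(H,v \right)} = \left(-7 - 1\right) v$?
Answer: $24961$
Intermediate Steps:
$Q{\left(H,v \right)} = - 8 v$
$25481 - Q{\left(-160,-65 \right)} = 25481 - \left(-8\right) \left(-65\right) = 25481 - 520 = 24961$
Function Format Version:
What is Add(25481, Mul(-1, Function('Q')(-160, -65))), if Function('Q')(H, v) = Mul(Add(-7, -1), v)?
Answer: 24961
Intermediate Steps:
Function('Q')(H, v) = Mul(-8, v)
Add(25481, Mul(-1, Function('Q')(-160, -65))) = Add(25481, Mul(-1, Mul(-8, -65))) = Add(25481, Mul(-1, 520)) = Add(25481, -520) = 24961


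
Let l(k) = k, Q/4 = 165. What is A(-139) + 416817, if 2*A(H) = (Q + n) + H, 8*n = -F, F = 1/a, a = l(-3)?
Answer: 20019721/48 ≈ 4.1708e+5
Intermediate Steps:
Q = 660 (Q = 4*165 = 660)
a = -3
F = -1/3 (F = 1/(-3) = -1/3 ≈ -0.33333)
n = 1/24 (n = (-1*(-1/3))/8 = (1/8)*(1/3) = 1/24 ≈ 0.041667)
A(H) = 15841/48 + H/2 (A(H) = ((660 + 1/24) + H)/2 = (15841/24 + H)/2 = 15841/48 + H/2)
A(-139) + 416817 = (15841/48 + (1/2)*(-139)) + 416817 = (15841/48 - 139/2) + 416817 = 12505/48 + 416817 = 20019721/48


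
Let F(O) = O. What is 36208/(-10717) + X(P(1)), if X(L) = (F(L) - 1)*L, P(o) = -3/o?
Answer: 92396/10717 ≈ 8.6214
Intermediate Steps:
X(L) = L*(-1 + L) (X(L) = (L - 1)*L = (-1 + L)*L = L*(-1 + L))
36208/(-10717) + X(P(1)) = 36208/(-10717) + (-3/1)*(-1 - 3/1) = 36208*(-1/10717) + (-3*1)*(-1 - 3*1) = -36208/10717 - 3*(-1 - 3) = -36208/10717 - 3*(-4) = -36208/10717 + 12 = 92396/10717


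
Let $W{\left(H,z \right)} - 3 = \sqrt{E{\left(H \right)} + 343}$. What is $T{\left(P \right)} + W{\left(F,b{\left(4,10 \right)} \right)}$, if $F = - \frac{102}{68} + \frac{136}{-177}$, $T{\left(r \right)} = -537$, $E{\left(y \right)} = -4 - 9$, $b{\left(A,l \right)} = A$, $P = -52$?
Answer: $-534 + \sqrt{330} \approx -515.83$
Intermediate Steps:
$E{\left(y \right)} = -13$ ($E{\left(y \right)} = -4 - 9 = -13$)
$F = - \frac{803}{354}$ ($F = \left(-102\right) \frac{1}{68} + 136 \left(- \frac{1}{177}\right) = - \frac{3}{2} - \frac{136}{177} = - \frac{803}{354} \approx -2.2684$)
$W{\left(H,z \right)} = 3 + \sqrt{330}$ ($W{\left(H,z \right)} = 3 + \sqrt{-13 + 343} = 3 + \sqrt{330}$)
$T{\left(P \right)} + W{\left(F,b{\left(4,10 \right)} \right)} = -537 + \left(3 + \sqrt{330}\right) = -534 + \sqrt{330}$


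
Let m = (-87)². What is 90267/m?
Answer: 30089/2523 ≈ 11.926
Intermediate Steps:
m = 7569
90267/m = 90267/7569 = 90267*(1/7569) = 30089/2523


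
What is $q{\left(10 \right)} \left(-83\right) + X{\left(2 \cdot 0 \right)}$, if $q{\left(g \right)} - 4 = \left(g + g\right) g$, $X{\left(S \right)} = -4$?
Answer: $-16936$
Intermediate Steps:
$q{\left(g \right)} = 4 + 2 g^{2}$ ($q{\left(g \right)} = 4 + \left(g + g\right) g = 4 + 2 g g = 4 + 2 g^{2}$)
$q{\left(10 \right)} \left(-83\right) + X{\left(2 \cdot 0 \right)} = \left(4 + 2 \cdot 10^{2}\right) \left(-83\right) - 4 = \left(4 + 2 \cdot 100\right) \left(-83\right) - 4 = \left(4 + 200\right) \left(-83\right) - 4 = 204 \left(-83\right) - 4 = -16932 - 4 = -16936$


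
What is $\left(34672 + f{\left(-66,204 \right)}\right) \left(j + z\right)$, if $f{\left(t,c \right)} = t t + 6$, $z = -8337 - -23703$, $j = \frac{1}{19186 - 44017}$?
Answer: $\frac{14893545461930}{24831} \approx 5.998 \cdot 10^{8}$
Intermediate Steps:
$j = - \frac{1}{24831}$ ($j = \frac{1}{-24831} = - \frac{1}{24831} \approx -4.0272 \cdot 10^{-5}$)
$z = 15366$ ($z = -8337 + 23703 = 15366$)
$f{\left(t,c \right)} = 6 + t^{2}$ ($f{\left(t,c \right)} = t^{2} + 6 = 6 + t^{2}$)
$\left(34672 + f{\left(-66,204 \right)}\right) \left(j + z\right) = \left(34672 + \left(6 + \left(-66\right)^{2}\right)\right) \left(- \frac{1}{24831} + 15366\right) = \left(34672 + \left(6 + 4356\right)\right) \frac{381553145}{24831} = \left(34672 + 4362\right) \frac{381553145}{24831} = 39034 \cdot \frac{381553145}{24831} = \frac{14893545461930}{24831}$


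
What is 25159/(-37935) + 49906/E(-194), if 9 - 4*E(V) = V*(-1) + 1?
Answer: -1262902669/1175985 ≈ -1073.9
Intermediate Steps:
E(V) = 2 + V/4 (E(V) = 9/4 - (V*(-1) + 1)/4 = 9/4 - (-V + 1)/4 = 9/4 - (1 - V)/4 = 9/4 + (-¼ + V/4) = 2 + V/4)
25159/(-37935) + 49906/E(-194) = 25159/(-37935) + 49906/(2 + (¼)*(-194)) = 25159*(-1/37935) + 49906/(2 - 97/2) = -25159/37935 + 49906/(-93/2) = -25159/37935 + 49906*(-2/93) = -25159/37935 - 99812/93 = -1262902669/1175985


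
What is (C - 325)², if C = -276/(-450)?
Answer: 591900241/5625 ≈ 1.0523e+5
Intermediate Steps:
C = 46/75 (C = -276*(-1/450) = 46/75 ≈ 0.61333)
(C - 325)² = (46/75 - 325)² = (-24329/75)² = 591900241/5625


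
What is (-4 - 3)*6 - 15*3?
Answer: -87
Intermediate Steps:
(-4 - 3)*6 - 15*3 = -7*6 - 15*3 = -42 - 45 = -87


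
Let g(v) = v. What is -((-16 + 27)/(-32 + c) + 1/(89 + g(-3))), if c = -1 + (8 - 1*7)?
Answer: 457/1376 ≈ 0.33212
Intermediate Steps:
c = 0 (c = -1 + (8 - 7) = -1 + 1 = 0)
-((-16 + 27)/(-32 + c) + 1/(89 + g(-3))) = -((-16 + 27)/(-32 + 0) + 1/(89 - 3)) = -(11/(-32) + 1/86) = -(11*(-1/32) + 1/86) = -(-11/32 + 1/86) = -1*(-457/1376) = 457/1376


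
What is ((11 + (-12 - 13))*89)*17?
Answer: -21182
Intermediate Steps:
((11 + (-12 - 13))*89)*17 = ((11 - 25)*89)*17 = -14*89*17 = -1246*17 = -21182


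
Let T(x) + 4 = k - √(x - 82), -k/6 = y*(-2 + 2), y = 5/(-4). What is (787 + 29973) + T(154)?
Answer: 30756 - 6*√2 ≈ 30748.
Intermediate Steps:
y = -5/4 (y = 5*(-¼) = -5/4 ≈ -1.2500)
k = 0 (k = -(-15)*(-2 + 2)/2 = -(-15)*0/2 = -6*0 = 0)
T(x) = -4 - √(-82 + x) (T(x) = -4 + (0 - √(x - 82)) = -4 + (0 - √(-82 + x)) = -4 - √(-82 + x))
(787 + 29973) + T(154) = (787 + 29973) + (-4 - √(-82 + 154)) = 30760 + (-4 - √72) = 30760 + (-4 - 6*√2) = 30756 - 6*√2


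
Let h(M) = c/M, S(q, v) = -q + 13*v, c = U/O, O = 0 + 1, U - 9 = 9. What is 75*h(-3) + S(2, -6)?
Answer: -530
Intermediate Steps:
U = 18 (U = 9 + 9 = 18)
O = 1
c = 18 (c = 18/1 = 18*1 = 18)
h(M) = 18/M
75*h(-3) + S(2, -6) = 75*(18/(-3)) + (-1*2 + 13*(-6)) = 75*(18*(-⅓)) + (-2 - 78) = 75*(-6) - 80 = -450 - 80 = -530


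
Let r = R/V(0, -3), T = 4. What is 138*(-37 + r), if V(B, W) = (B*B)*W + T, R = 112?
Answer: -1242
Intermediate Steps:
V(B, W) = 4 + W*B² (V(B, W) = (B*B)*W + 4 = B²*W + 4 = W*B² + 4 = 4 + W*B²)
r = 28 (r = 112/(4 - 3*0²) = 112/(4 - 3*0) = 112/(4 + 0) = 112/4 = 112*(¼) = 28)
138*(-37 + r) = 138*(-37 + 28) = 138*(-9) = -1242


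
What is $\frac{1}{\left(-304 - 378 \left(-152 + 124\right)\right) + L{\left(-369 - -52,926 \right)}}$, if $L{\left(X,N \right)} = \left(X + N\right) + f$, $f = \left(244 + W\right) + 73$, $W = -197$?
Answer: $\frac{1}{11009} \approx 9.0835 \cdot 10^{-5}$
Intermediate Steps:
$f = 120$ ($f = \left(244 - 197\right) + 73 = 47 + 73 = 120$)
$L{\left(X,N \right)} = 120 + N + X$ ($L{\left(X,N \right)} = \left(X + N\right) + 120 = \left(N + X\right) + 120 = 120 + N + X$)
$\frac{1}{\left(-304 - 378 \left(-152 + 124\right)\right) + L{\left(-369 - -52,926 \right)}} = \frac{1}{\left(-304 - 378 \left(-152 + 124\right)\right) + \left(120 + 926 - 317\right)} = \frac{1}{\left(-304 - -10584\right) + \left(120 + 926 + \left(-369 + 52\right)\right)} = \frac{1}{\left(-304 + 10584\right) + \left(120 + 926 - 317\right)} = \frac{1}{10280 + 729} = \frac{1}{11009}$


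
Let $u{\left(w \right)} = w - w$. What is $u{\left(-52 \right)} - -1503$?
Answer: $1503$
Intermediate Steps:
$u{\left(w \right)} = 0$
$u{\left(-52 \right)} - -1503 = 0 - -1503 = 0 + 1503 = 1503$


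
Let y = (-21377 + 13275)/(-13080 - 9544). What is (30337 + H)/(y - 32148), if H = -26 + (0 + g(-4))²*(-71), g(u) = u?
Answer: -13201104/14546165 ≈ -0.90753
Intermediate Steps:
y = 4051/11312 (y = -8102/(-22624) = -8102*(-1/22624) = 4051/11312 ≈ 0.35812)
H = -1162 (H = -26 + (0 - 4)²*(-71) = -26 + (-4)²*(-71) = -26 + 16*(-71) = -26 - 1136 = -1162)
(30337 + H)/(y - 32148) = (30337 - 1162)/(4051/11312 - 32148) = 29175/(-363654125/11312) = 29175*(-11312/363654125) = -13201104/14546165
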